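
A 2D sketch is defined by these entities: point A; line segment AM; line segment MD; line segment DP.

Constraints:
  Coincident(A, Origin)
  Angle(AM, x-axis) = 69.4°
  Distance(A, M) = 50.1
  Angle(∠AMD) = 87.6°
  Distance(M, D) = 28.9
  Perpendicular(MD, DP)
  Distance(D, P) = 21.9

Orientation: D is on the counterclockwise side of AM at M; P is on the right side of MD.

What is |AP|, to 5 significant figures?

76.786

A is at the origin; AM runs at 69.4° with length 50.1, so M = 50.1·(cos 69.4°, sin 69.4°) = (17.627, 46.897). ∠AMD = 87.6°, so MD runs at 69.4° + (180° − 87.6°) = 161.80° from the x-axis; with |MD| = 28.9, D = M + 28.9·(cos 161.80°, sin 161.80°) = (-9.8269, 55.923). MD is perpendicular to DP; with |DP| = 21.9 on the right of MD, P = D + 21.9·(0.31233, 0.94997) = (-2.9868, 76.727). Then |AP| = |P − A| = 76.786.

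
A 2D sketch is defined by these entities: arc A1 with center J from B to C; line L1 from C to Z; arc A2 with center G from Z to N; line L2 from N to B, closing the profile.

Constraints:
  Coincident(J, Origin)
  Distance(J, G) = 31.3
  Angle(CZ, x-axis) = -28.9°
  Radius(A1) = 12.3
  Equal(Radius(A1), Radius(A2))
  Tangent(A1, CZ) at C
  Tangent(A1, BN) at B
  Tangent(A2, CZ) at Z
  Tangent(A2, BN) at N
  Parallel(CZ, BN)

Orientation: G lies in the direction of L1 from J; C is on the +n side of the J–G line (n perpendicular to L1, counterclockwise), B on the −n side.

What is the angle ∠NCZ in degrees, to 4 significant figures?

38.17°

Tangency of A1 to both parallel lines with radius 12.3 puts C and B at J ± 12.3·n: C = (5.944, 10.77), B = (-5.944, -10.77). Equal radii place Z and N the same way about G: Z = G + 12.3·n = (33.35, -4.359), N = G − 12.3·n = (21.46, -25.89). Then cos ∠NCZ = CN·CZ / (|CN||CZ|), giving 38.17°.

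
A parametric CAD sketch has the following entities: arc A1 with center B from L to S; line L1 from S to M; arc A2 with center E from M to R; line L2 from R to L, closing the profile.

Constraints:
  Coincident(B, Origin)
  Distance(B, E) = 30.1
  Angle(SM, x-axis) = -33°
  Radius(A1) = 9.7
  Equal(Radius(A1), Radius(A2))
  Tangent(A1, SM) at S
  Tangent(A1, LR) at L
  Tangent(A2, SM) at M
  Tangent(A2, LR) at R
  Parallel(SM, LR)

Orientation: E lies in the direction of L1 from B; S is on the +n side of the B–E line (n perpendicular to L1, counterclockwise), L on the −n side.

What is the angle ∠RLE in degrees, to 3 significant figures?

17.9°

The slot axis is L1's direction at -33.0°, so u = (cos -33.0°, sin -33.0°) = (0.839, -0.545) and n = (−sin -33.0°, cos -33.0°) = (0.545, 0.839). B is at the origin and E lies 30.1 along u from B, so E = 30.1·u = (25.2, -16.4). Tangency of A1 to both parallel lines with radius 9.7 puts S and L at B ± 9.7·n: S = (5.28, 8.14), L = (-5.28, -8.14). Equal radii place M and R the same way about E: M = E + 9.7·n = (30.5, -8.26), R = E − 9.7·n = (20.0, -24.5). Then cos ∠RLE = LR·LE / (|LR||LE|), giving 17.9°.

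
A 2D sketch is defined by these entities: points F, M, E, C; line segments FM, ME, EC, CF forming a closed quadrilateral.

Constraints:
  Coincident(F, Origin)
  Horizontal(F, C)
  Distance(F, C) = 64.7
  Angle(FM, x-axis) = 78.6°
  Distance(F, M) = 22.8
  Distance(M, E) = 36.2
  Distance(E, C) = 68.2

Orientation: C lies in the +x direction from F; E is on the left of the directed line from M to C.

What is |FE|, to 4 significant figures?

58.26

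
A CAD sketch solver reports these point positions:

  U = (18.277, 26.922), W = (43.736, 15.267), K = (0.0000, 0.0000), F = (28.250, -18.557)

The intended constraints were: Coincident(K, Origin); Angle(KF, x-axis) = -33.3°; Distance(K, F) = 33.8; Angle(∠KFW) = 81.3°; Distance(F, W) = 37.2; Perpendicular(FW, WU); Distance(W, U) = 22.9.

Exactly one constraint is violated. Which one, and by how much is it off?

Distance(W, U) = 22.9 — off by 5.10.

K = (0.00, 0.00) ✓; KF at -33.30° ✓; |KF| = 33.80 ✓; ∠KFW = 81.30° ✓; |FW| = 37.20 ✓; ∠(FW, WU) = 90.00° ✓; |WU| = 28.00 ✗.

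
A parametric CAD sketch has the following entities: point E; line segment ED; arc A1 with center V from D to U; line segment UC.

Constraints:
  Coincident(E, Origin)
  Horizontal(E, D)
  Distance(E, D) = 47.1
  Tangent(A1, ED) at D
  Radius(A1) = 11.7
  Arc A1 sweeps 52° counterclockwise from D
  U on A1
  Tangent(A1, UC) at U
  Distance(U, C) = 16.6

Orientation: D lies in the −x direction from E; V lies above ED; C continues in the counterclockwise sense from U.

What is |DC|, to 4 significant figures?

26.21

E is at the origin; ED is horizontal with |ED| = 47.1 and D on the −x side, so D = (-47.10, 0.000). A1 meets ED tangentially, so VD is at right angles to ED, so V = D + (0, 11.7) = (-47.10, 11.70). On A1, D sits at bearing -90° from V; a 52° counterclockwise sweep puts U at bearing -38°, so U = V + 11.7·(cos -38°, sin -38°) = (-37.88, 4.497). Since A1 is tangent to UC there, VU ⟂ UC, so UC runs along (−sin -38°, cos -38°); with |UC| = 16.6, C = (-27.66, 17.58). Then |DC| = |C − D| = 26.21.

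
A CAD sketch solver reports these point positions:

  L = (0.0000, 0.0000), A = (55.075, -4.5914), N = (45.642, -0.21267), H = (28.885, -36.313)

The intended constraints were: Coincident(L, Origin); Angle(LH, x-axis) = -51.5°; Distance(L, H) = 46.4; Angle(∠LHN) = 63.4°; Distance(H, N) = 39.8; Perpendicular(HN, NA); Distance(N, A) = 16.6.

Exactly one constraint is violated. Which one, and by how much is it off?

Distance(N, A) = 16.6 — off by 6.20.

L = (0.00, 0.00) ✓; LH at -51.50° ✓; |LH| = 46.40 ✓; ∠LHN = 63.40° ✓; |HN| = 39.80 ✓; ∠(HN, NA) = 90.00° ✓; |NA| = 10.40 ✗.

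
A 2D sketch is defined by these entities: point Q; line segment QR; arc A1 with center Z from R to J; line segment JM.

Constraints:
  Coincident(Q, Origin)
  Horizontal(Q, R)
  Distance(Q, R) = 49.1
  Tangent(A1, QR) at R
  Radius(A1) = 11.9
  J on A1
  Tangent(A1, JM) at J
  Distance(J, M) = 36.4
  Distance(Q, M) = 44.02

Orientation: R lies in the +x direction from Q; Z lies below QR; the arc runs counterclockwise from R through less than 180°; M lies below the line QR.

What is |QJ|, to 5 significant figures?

39.110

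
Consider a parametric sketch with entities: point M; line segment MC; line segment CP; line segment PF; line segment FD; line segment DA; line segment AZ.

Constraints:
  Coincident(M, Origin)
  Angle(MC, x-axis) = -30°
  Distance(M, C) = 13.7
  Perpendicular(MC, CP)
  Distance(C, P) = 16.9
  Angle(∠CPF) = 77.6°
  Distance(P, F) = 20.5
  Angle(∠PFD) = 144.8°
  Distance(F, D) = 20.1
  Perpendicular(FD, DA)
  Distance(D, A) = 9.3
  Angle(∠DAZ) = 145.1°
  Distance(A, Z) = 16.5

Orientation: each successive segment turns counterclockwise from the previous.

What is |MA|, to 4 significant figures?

15.60

∠PFD = 144.8° gives FD at -162.4° from the x-axis; with |FD| = 20.1, D = (-18.38, 7.907). The perpendicularity gives DA at right angles to FD, so DA runs at -72.40°; with |DA| = 9.3, A = (-15.57, -0.9579). Then |MA| = |A − M| = 15.60.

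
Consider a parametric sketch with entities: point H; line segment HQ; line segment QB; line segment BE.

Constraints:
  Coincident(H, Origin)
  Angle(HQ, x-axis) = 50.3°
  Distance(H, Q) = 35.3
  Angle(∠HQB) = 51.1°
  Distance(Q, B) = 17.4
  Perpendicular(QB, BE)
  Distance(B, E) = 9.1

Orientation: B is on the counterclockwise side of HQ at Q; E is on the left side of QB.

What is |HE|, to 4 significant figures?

18.98

∠HQB = 51.1°, so QB runs at 50.3° + (180° − 51.1°) = 179.2° from the x-axis; with |QB| = 17.4, B = Q + 17.4·(cos 179.2°, sin 179.2°) = (5.150, 27.40). QB ⟂ BE; with |BE| = 9.1 on the left of QB, E = B + 9.1·(-0.01396, -0.9999) = (5.023, 18.30). Then |HE| = |E − H| = 18.98.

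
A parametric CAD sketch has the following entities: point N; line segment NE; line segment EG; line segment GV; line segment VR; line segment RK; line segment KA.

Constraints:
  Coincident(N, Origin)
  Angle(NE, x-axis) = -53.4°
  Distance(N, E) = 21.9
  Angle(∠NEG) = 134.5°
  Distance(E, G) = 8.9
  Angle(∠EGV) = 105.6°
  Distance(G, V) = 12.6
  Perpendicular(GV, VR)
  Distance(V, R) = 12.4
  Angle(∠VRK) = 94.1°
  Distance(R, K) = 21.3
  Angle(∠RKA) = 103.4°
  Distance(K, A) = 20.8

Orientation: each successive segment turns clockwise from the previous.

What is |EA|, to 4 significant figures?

19.14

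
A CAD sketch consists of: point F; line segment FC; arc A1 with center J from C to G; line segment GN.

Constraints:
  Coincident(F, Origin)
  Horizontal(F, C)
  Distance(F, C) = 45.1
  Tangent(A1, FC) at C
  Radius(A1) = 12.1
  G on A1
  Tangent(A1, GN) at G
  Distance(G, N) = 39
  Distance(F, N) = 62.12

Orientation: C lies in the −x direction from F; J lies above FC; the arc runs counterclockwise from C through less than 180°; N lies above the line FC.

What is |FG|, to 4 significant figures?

35.33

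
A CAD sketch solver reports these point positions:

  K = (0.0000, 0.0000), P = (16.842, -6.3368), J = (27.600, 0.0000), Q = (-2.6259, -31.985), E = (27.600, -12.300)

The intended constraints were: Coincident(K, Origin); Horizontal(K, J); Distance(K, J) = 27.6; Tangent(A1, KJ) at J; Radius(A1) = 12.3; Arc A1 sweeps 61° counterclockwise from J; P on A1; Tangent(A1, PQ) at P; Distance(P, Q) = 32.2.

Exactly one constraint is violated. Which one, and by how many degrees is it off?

Tangent(A1, PQ) at P — off by 8.20°.

K = (0.00, 0.00) ✓; K.y = 0.00, J.y = 0.00 ✓; |KJ| = 27.60 ✓; ∠(EJ, JK) = 90.00° ✓; |EJ| = 12.30 ✓; bearing(E→P) − bearing(E→J) = 61.00° ✓; |EP| = 12.30 ✓; ∠(EP, PQ) = 98.20° ✗; |PQ| = 32.20 ✓.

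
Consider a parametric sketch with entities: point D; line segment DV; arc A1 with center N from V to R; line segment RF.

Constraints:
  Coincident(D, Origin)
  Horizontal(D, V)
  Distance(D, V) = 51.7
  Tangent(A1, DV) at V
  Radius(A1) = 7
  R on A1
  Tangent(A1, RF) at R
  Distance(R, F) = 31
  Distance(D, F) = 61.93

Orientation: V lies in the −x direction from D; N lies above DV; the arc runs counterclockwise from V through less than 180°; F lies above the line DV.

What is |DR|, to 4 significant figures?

45.43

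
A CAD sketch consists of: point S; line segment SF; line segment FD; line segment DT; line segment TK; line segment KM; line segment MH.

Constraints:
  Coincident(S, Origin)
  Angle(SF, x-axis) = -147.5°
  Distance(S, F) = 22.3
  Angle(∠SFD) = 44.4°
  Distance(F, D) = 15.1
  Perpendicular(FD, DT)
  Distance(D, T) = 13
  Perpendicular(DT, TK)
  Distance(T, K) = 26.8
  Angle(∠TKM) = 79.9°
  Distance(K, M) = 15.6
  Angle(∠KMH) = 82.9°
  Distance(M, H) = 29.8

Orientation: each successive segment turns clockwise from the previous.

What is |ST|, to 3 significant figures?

2.73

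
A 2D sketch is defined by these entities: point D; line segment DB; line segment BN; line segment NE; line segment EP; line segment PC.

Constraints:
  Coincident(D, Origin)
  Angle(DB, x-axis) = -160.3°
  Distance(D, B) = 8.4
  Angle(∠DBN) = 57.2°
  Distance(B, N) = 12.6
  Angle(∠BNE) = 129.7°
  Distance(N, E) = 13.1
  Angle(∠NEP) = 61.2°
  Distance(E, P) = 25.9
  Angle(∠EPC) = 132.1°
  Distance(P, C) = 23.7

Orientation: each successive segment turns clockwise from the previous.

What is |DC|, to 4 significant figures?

28.65

∠NEP = 61.2° gives EP at -92.20° from the x-axis; with |EP| = 25.9, P = (5.667, -10.57). ∠EPC = 132.1° gives PC at -140.1° from the x-axis; with |PC| = 23.7, C = (-12.52, -25.78). Then |DC| = |C − D| = 28.65.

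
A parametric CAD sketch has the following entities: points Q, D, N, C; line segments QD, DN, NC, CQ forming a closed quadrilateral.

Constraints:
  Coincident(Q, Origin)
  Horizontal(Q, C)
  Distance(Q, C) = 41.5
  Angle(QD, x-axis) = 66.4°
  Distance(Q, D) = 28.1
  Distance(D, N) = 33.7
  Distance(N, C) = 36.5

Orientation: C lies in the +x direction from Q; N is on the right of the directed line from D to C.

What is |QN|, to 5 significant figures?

9.4711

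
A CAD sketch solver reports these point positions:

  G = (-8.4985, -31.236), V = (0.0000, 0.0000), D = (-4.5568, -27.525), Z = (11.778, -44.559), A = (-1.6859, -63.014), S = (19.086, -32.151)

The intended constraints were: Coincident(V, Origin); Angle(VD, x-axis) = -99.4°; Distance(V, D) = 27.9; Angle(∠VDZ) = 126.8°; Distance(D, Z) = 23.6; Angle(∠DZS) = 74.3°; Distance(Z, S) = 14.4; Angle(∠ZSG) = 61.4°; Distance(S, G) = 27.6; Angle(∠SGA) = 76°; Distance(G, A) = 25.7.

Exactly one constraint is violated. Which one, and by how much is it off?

Distance(G, A) = 25.7 — off by 6.80.

V = (0.00, 0.00) ✓; VD at -99.40° ✓; |VD| = 27.90 ✓; ∠VDZ = 126.8° ✓; |DZ| = 23.60 ✓; ∠DZS = 74.30° ✓; |ZS| = 14.40 ✓; ∠ZSG = 61.40° ✓; |SG| = 27.60 ✓; ∠SGA = 76.00° ✓; |GA| = 32.50 ✗.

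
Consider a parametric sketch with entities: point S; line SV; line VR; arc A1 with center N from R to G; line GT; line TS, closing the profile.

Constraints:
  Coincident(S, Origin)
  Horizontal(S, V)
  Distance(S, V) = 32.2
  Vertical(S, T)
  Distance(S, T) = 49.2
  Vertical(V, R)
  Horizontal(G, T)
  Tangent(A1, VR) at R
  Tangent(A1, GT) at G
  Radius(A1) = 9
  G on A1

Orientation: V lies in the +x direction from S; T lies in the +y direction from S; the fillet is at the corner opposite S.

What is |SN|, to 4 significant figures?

46.41

S is at the origin; S and V share the same y with |SV| = 32.2 and V on the +x side, so V = (32.20, 0.000). S and T share the same x with |ST| = 49.2 and T on the +y side, so T = (0.000, 49.20). The virtual corner opposite S is at (32.20, 49.20). Tangency of A1 to VR means the radius NR is perpendicular to VR and since A1 is tangent to GT there, NG ⟂ GT, with radius 9.0, so the center N sits 9.0 in from both sides at N = (23.20, 40.20). Then |SN| = |N − S| = 46.41.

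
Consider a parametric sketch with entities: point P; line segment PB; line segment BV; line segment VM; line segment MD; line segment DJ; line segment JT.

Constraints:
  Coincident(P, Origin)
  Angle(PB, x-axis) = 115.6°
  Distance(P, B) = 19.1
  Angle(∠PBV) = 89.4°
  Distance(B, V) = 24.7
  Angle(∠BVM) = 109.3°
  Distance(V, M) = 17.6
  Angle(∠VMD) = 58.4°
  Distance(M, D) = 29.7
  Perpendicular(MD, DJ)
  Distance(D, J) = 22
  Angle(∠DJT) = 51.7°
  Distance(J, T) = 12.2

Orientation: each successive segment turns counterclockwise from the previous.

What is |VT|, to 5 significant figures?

10.918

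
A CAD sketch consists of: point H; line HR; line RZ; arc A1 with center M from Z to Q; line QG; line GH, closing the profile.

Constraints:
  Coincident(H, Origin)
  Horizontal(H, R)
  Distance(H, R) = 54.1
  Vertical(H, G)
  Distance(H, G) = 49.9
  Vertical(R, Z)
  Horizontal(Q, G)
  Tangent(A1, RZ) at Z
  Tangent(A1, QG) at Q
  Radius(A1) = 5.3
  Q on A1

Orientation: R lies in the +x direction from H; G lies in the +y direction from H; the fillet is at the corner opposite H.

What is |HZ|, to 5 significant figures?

70.114

H is at the origin; H and R share the same y with |HR| = 54.1 and R on the +x side, so R = (54.100, 0.0000). H and G share the same x with |HG| = 49.9 and G on the +y side, so G = (0.0000, 49.900). The virtual corner opposite H is at (54.100, 49.900). Tangency of A1 to RZ means the radius MZ is perpendicular to RZ and A1 meets QG tangentially, so MQ is at right angles to QG, with radius 5.3, so the center M sits 5.3 in from both sides at M = (48.800, 44.600). That places the tangent points at Z = (54.100, 44.600) on RZ and Q = (48.800, 49.900) on QG. Then |HZ| = |Z − H| = 70.114.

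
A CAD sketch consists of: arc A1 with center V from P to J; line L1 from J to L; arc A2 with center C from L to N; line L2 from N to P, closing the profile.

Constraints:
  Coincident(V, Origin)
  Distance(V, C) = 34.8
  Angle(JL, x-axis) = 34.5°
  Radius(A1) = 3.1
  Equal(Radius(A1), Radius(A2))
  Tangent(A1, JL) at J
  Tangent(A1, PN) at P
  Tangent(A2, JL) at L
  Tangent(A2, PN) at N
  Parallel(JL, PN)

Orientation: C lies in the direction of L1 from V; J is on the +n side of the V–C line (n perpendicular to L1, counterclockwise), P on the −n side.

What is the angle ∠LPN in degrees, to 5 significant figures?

10.102°

Tangency of A1 to both parallel lines with radius 3.1 puts J and P at V ± 3.1·n: J = (-1.7559, 2.5548), P = (1.7559, -2.5548). Equal radii place L and N the same way about C: L = C + 3.1·n = (26.924, 22.266), N = C − 3.1·n = (30.435, 17.156). Then cos ∠LPN = PL·PN / (|PL||PN|), giving 10.102°.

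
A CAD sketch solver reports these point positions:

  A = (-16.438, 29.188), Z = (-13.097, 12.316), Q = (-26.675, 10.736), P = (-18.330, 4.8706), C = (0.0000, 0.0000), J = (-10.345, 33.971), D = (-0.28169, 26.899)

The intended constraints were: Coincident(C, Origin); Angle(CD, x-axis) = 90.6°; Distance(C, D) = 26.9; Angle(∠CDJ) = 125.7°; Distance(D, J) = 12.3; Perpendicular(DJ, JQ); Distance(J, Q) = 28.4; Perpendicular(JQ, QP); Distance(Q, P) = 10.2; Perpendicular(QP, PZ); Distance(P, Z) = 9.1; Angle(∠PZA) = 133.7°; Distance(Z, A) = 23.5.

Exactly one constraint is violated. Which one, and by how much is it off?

Distance(Z, A) = 23.5 — off by 6.30.

C = (0.00, 0.00) ✓; CD at 90.60° ✓; |CD| = 26.90 ✓; ∠CDJ = 125.7° ✓; |DJ| = 12.30 ✓; ∠(DJ, JQ) = 90.00° ✓; |JQ| = 28.40 ✓; ∠(JQ, QP) = 90.00° ✓; |QP| = 10.20 ✓; ∠(QP, PZ) = 90.00° ✓; |PZ| = 9.100 ✓; ∠PZA = 133.7° ✓; |ZA| = 17.20 ✗.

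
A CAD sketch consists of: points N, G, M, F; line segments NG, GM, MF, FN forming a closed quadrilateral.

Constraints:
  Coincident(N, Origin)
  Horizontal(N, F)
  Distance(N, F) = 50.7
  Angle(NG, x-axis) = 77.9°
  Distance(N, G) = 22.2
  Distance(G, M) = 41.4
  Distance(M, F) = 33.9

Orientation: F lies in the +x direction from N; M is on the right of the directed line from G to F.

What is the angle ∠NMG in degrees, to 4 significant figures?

28.87°

N is at the origin; NF is horizontal with |NF| = 50.7 and F in +x, so F = (50.7, 0). NG runs at 77.9° with |NG| = 22.2, so G = (4.654, 21.71). M is determined by |GM| = 41.4 and |MF| = 33.9 together: it lies at the intersection of circle(G, 41.4) and circle(F, 33.9). With |GF| = 50.91, the foot of the radical line on GF is 31.00 from G and the perpendicular offset is √(41.4² − 31.00²) = 27.44. Taking the right-of-GF solution: M = (20.99, -16.33).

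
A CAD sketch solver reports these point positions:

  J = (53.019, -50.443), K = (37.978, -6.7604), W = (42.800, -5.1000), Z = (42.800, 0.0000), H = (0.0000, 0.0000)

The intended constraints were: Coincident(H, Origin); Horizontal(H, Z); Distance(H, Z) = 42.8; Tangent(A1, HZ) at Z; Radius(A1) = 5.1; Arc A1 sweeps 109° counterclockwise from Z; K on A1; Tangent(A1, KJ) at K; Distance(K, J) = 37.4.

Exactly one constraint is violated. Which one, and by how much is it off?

Distance(K, J) = 37.4 — off by 8.80.

H = (0.00, 0.00) ✓; H.y = 0.00, Z.y = 0.00 ✓; |HZ| = 42.80 ✓; ∠(WZ, ZH) = 90.00° ✓; |WZ| = 5.100 ✓; bearing(W→K) − bearing(W→Z) = 109.0° ✓; |WK| = 5.100 ✓; ∠(WK, KJ) = 90.00° ✓; |KJ| = 46.20 ✗.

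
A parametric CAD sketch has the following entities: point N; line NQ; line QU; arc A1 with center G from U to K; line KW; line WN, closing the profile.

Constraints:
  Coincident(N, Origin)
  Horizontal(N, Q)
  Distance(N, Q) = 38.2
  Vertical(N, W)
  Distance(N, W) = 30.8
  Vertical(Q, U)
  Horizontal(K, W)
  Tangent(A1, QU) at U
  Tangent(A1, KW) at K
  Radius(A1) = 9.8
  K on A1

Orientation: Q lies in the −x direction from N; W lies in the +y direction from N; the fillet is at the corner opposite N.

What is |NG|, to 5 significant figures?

35.321

N is at the origin; NQ is horizontal with |NQ| = 38.2 and Q on the −x side, so Q = (-38.200, 0.0000). NW is vertical with |NW| = 30.8 and W on the +y side, so W = (0.0000, 30.800). The virtual corner opposite N is at (-38.200, 30.800). A1 meets QU tangentially, so GU is at right angles to QU and since A1 is tangent to KW there, GK ⟂ KW, with radius 9.8, so the center G sits 9.8 in from both sides at G = (-28.400, 21.000). Then |NG| = |G − N| = 35.321.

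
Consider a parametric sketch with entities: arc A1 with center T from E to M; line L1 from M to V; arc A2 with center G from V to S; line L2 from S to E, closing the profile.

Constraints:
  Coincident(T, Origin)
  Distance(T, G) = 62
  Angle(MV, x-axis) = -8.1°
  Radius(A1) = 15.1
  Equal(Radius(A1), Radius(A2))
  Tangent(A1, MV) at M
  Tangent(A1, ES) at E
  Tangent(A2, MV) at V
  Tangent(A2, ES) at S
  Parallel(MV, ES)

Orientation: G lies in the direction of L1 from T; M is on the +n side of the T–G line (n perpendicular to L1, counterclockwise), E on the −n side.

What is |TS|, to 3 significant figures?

63.8

The slot axis is L1's direction at -8.1°, so u = (cos -8.1°, sin -8.1°) = (0.990, -0.141) and n = (−sin -8.1°, cos -8.1°) = (0.141, 0.990). T is at the origin and G lies 62.0 along u from T, so G = 62.0·u = (61.4, -8.74). Tangency of A1 to both parallel lines with radius 15.1 puts M and E at T ± 15.1·n: M = (2.13, 14.9), E = (-2.13, -14.9). Equal radii place V and S the same way about G: V = G + 15.1·n = (63.5, 6.21), S = G − 15.1·n = (59.3, -23.7). Then |TS| = |S − T| = 63.8.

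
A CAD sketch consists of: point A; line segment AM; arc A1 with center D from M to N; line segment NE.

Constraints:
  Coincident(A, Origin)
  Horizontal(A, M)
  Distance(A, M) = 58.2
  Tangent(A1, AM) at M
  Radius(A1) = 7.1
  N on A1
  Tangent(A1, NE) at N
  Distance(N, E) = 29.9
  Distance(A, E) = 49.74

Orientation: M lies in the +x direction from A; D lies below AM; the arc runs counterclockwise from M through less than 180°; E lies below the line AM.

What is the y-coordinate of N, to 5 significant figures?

-4.0359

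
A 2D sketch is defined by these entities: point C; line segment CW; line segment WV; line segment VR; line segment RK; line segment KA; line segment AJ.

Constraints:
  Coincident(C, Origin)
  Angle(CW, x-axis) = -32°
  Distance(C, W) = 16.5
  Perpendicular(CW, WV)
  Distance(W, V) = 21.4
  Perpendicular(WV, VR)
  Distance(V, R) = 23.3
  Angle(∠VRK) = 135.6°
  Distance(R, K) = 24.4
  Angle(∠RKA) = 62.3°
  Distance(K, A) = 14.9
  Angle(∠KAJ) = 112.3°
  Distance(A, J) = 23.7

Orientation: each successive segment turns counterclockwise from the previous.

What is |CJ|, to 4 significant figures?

18.60

∠RKA = 62.3° gives KA at -49.90° from the x-axis; with |KA| = 14.9, A = (-8.660, 5.115). ∠KAJ = 112.3° gives AJ at 17.80° from the x-axis; with |AJ| = 23.7, J = (13.91, 12.36). Then |CJ| = |J − C| = 18.60.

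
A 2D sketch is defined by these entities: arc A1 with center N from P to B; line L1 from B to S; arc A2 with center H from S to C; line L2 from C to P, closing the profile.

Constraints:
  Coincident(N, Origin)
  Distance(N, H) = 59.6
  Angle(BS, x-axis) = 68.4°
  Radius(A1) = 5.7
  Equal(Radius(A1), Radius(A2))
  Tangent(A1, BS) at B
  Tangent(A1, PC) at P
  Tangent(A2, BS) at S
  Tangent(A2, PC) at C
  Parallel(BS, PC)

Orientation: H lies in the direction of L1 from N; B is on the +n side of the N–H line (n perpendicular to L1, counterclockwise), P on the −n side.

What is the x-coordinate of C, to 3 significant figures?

27.2

Tangency of A1 to both parallel lines with radius 5.7 puts B and P at N ± 5.7·n: B = (-5.30, 2.10), P = (5.30, -2.10). Equal radii place S and C the same way about H: S = H + 5.7·n = (16.6, 57.5), C = H − 5.7·n = (27.2, 53.3). So C.x = 27.2.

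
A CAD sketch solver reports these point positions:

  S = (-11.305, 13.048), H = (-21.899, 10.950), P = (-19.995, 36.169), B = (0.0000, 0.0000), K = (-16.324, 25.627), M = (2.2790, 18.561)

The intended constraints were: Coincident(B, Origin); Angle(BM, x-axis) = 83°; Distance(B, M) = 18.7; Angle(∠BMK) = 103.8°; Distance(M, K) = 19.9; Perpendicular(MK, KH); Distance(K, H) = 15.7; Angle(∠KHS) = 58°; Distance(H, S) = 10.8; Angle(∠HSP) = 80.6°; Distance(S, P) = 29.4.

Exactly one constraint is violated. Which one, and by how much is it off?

Distance(S, P) = 29.4 — off by 4.70.

B = (0.00, 0.00) ✓; BM at 83.00° ✓; |BM| = 18.70 ✓; ∠BMK = 103.8° ✓; |MK| = 19.90 ✓; ∠(MK, KH) = 90.00° ✓; |KH| = 15.70 ✓; ∠KHS = 58.00° ✓; |HS| = 10.80 ✓; ∠HSP = 80.60° ✓; |SP| = 24.70 ✗.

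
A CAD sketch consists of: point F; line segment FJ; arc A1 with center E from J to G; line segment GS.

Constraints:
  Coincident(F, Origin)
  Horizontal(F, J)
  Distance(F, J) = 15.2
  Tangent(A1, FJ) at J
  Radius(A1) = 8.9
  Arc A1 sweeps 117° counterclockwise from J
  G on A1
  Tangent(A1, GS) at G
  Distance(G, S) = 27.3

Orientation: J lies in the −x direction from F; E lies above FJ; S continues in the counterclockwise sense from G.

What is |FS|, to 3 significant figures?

42.1

F is at the origin; F and J share the same y with |FJ| = 15.2 and J on the −x side, so J = (-15.2, 0.00). Since A1 is tangent to FJ there, EJ ⟂ FJ, so E = J + (0, 8.9) = (-15.2, 8.90). On A1, J sits at bearing -90° from E; a 117° counterclockwise sweep puts G at bearing 27°, so G = E + 8.9·(cos 27°, sin 27°) = (-7.27, 12.9). Tangency of A1 to GS means the radius EG is perpendicular to GS, so GS runs along (−sin 27°, cos 27°); with |GS| = 27.3, S = (-19.7, 37.3). Then |FS| = |S − F| = 42.1.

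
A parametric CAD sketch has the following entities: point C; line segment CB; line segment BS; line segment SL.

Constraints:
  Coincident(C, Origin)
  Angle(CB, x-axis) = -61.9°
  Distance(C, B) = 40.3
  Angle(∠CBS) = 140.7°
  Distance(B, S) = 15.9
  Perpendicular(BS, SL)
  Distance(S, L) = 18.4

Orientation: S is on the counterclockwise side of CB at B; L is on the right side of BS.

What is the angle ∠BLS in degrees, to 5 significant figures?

40.831°

C is at the origin; CB runs at -61.9° with length 40.3, so B = 40.3·(cos -61.9°, sin -61.9°) = (18.982, -35.550). ∠CBS = 140.7°, so BS runs at -61.9° + (180° − 140.7°) = -22.600° from the x-axis; with |BS| = 15.9, S = B + 15.9·(cos -22.600°, sin -22.600°) = (33.661, -41.660). BS is perpendicular to SL; with |SL| = 18.4 on the right of BS, L = S + 18.4·(-0.38430, -0.92321) = (26.590, -58.647). Then cos ∠BLS = LB·LS / (|LB||LS|), giving 40.831°.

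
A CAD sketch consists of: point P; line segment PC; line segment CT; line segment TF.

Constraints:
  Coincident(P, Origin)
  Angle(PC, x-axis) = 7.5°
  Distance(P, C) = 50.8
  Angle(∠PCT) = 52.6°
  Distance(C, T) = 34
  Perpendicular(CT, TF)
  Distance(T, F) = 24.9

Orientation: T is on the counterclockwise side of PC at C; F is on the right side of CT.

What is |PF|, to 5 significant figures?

65.332

∠PCT = 52.6°, so CT runs at 7.5° + (180° − 52.6°) = 134.90° from the x-axis; with |CT| = 34.0, T = C + 34.0·(cos 134.90°, sin 134.90°) = (26.366, 30.714). CT ⟂ TF; with |TF| = 24.9 on the right of CT, F = T + 24.9·(0.70834, 0.70587) = (44.003, 48.290). Then |PF| = |F − P| = 65.332.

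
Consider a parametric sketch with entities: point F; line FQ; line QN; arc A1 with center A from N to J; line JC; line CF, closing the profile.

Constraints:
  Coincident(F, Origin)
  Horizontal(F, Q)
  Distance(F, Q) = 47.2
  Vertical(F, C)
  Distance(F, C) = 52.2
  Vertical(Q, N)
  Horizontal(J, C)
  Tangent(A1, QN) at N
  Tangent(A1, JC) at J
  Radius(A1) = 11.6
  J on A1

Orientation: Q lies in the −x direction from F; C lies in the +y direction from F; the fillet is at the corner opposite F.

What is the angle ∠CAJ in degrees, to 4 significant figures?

71.95°

F is at the origin; F and Q share the same y with |FQ| = 47.2 and Q on the −x side, so Q = (-47.20, 0.000). FC is vertical with |FC| = 52.2 and C on the +y side, so C = (0.000, 52.20). The virtual corner opposite F is at (-47.20, 52.20). A1 meets QN tangentially, so AN is at right angles to QN and the tangent condition forces AJ to be normal to JC, with radius 11.6, so the center A sits 11.6 in from both sides at A = (-35.60, 40.60). That places the tangent points at N = (-47.20, 40.60) on QN and J = (-35.60, 52.20) on JC. Then cos ∠CAJ = AC·AJ / (|AC||AJ|), giving 71.95°.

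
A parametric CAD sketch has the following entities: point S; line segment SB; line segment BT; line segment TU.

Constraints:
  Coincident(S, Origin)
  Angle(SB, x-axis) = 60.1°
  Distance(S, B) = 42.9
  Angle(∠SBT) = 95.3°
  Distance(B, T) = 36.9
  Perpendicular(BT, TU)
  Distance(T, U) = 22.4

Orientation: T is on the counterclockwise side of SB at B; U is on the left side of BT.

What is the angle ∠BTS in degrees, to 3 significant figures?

46.3°

S is at the origin; SB runs at 60.1° with length 42.9, so B = 42.9·(cos 60.1°, sin 60.1°) = (21.4, 37.2). ∠SBT = 95.3°, so BT runs at 60.1° + (180° − 95.3°) = 145° from the x-axis; with |BT| = 36.9, T = B + 36.9·(cos 145°, sin 145°) = (-8.77, 58.5). Then cos ∠BTS = TB·TS / (|TB||TS|), giving 46.3°.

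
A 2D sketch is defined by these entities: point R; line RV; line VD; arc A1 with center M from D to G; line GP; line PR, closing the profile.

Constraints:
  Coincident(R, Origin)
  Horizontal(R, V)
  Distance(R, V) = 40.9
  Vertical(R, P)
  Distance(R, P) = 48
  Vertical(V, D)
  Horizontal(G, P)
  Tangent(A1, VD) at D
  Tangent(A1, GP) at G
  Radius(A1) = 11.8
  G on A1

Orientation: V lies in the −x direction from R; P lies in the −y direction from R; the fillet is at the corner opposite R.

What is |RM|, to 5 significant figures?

46.446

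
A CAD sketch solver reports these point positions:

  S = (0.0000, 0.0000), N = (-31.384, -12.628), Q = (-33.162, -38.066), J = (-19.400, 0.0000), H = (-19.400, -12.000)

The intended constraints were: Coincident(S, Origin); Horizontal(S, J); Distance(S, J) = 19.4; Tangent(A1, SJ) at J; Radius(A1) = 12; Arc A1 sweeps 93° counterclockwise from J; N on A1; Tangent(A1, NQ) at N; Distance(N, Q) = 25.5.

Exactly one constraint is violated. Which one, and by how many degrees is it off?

Tangent(A1, NQ) at N — off by 7.00°.

S = (0.00, 0.00) ✓; S.y = 0.00, J.y = 0.00 ✓; |SJ| = 19.40 ✓; ∠(HJ, JS) = 90.00° ✓; |HJ| = 12.00 ✓; bearing(H→N) − bearing(H→J) = 93.00° ✓; |HN| = 12.00 ✓; ∠(HN, NQ) = 97.00° ✗; |NQ| = 25.50 ✓.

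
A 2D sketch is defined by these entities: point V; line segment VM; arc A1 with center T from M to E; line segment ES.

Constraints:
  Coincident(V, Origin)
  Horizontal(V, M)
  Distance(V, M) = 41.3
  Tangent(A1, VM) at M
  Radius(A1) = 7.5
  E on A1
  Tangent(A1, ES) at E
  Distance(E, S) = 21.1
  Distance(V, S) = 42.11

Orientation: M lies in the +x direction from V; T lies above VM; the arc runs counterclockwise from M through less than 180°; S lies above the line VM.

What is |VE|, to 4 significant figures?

48.33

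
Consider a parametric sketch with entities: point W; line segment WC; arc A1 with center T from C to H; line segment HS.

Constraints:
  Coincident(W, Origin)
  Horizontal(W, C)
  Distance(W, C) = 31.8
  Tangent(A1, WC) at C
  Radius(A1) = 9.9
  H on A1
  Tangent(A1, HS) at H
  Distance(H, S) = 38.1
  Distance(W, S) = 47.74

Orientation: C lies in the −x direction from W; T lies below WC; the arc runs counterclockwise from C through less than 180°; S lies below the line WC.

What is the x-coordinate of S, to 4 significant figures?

-14.78

Checks: W.y = 0.00, C.y = 0.00 ✓; |TH| = 9.900 ✓; ∠(TH, HS) = 90.00° ✓; |HS| = 38.10 ✓; |WS| = 47.74 ✓.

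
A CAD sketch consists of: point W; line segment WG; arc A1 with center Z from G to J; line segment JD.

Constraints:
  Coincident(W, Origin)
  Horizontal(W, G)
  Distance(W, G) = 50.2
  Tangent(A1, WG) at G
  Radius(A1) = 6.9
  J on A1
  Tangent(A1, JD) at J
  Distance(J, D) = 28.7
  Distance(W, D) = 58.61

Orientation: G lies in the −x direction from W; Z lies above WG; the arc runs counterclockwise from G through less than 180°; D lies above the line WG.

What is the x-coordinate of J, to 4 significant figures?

-43.33

Checks: |WG| = 50.20 ✓; |ZJ| = 6.900 ✓; ∠(ZJ, JD) = 90.00° ✓; |JD| = 28.70 ✓; |WD| = 58.61 ✓.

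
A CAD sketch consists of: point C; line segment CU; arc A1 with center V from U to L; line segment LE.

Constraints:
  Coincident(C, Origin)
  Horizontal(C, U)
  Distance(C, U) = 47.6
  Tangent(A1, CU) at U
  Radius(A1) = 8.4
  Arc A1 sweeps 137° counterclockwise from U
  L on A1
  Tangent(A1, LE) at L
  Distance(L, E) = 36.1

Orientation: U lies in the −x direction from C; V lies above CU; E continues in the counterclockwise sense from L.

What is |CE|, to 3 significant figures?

78.7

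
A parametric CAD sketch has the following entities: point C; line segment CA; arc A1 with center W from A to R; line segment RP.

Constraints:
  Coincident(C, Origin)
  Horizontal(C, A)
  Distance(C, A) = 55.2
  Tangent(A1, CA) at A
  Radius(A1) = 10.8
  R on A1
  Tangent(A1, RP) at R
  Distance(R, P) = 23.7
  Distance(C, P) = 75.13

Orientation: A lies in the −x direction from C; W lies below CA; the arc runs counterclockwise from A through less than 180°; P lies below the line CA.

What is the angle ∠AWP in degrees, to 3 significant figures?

153°

C is at the origin; CA is horizontal with |CA| = 55.2 and A on the −x side, so A = (-55.2, 0.00). A1 meets CA tangentially, so WA is at right angles to CA, so W = A + (0, -10.8) = (-55.2, -10.8). Since WR ⟂ RP (tangency), |WP| = √(10.8² + 23.7²) = 26.0 regardless of where R sits on A1. So P lies on both circle(C, 75.13) and circle(W, 26.0); the below-CA intersection is P = (-67.0, -34.0). R is the foot of the tangent from P: R = (-66.0, -10.3).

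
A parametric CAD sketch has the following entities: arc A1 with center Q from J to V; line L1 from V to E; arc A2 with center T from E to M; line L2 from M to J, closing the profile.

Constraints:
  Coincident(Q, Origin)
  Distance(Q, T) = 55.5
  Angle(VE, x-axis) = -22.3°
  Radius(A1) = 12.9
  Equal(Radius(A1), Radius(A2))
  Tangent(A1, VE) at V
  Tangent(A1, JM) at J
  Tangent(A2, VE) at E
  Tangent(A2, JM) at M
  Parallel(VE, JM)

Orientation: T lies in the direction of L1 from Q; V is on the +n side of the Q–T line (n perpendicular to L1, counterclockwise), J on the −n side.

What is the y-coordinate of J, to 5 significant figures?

-11.935

The slot axis is L1's direction at -22.3°, so u = (cos -22.3°, sin -22.3°) = (0.92521, -0.37946) and n = (−sin -22.3°, cos -22.3°) = (0.37946, 0.92521). Q is at the origin and T lies 55.5 along u from Q, so T = 55.5·u = (51.349, -21.060). Tangency of A1 to both parallel lines with radius 12.9 puts V and J at Q ± 12.9·n: V = (4.8950, 11.935), J = (-4.8950, -11.935). So J.y = -11.935.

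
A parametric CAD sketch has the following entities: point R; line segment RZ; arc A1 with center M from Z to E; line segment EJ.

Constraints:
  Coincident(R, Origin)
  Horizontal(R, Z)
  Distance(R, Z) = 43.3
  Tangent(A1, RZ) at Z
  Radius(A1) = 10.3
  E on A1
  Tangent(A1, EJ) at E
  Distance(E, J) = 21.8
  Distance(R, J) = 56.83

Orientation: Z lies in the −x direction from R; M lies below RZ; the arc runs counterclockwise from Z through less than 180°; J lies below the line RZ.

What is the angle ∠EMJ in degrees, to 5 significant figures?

64.710°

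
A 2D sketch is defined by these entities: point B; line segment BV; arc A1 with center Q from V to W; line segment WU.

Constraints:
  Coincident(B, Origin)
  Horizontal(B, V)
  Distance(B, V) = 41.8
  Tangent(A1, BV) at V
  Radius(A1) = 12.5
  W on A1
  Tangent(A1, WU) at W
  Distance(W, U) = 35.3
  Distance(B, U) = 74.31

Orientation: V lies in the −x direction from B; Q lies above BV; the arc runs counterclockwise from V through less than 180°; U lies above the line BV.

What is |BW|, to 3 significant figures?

39.4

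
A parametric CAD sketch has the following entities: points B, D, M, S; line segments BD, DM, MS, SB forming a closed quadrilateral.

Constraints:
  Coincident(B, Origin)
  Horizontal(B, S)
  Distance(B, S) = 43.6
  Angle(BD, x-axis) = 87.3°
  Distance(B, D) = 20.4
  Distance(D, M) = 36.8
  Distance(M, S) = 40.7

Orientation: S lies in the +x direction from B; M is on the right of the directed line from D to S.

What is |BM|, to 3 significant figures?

17.2

Checks: |DM| = 36.80 ✓; |MS| = 40.70 ✓.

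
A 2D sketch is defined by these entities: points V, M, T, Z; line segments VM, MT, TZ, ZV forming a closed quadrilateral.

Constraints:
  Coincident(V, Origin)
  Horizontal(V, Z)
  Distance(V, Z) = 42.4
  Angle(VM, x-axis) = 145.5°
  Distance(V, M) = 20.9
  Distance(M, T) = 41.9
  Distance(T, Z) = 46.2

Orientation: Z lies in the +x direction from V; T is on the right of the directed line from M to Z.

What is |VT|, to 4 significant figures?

24.89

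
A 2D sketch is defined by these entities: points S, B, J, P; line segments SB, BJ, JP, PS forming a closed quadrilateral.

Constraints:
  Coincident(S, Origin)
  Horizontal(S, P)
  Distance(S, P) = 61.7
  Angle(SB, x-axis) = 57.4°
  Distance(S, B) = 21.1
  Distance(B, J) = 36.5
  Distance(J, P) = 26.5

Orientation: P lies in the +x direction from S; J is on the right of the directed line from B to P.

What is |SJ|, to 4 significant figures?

37.62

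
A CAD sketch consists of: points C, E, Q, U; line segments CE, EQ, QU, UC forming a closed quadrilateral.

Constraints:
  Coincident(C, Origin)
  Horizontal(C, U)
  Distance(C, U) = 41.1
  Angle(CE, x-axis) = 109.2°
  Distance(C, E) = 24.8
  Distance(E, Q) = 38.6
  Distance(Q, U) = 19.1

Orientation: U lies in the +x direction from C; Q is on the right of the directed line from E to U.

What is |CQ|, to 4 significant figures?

22.02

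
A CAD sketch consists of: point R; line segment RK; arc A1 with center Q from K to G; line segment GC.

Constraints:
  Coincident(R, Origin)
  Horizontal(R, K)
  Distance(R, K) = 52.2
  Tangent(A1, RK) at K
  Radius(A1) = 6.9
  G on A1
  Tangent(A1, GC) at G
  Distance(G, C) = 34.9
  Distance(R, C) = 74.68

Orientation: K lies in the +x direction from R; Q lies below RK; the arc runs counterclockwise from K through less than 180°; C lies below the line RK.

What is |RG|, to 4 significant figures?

47.20

R is at the origin; R and K share the same y with |RK| = 52.2 and K on the +x side, so K = (52.20, 0.000). The tangent condition forces QK to be normal to RK, so Q = K + (0, -6.9) = (52.20, -6.900). Since QG ⟂ GC (tangency), |QC| = √(6.9² + 34.9²) = 35.58 regardless of where G sits on A1. So C lies on both circle(R, 74.68) and circle(Q, 35.58); the below-RK intersection is C = (62.44, -40.97). G is the foot of the tangent from C: G = (46.10, -10.13).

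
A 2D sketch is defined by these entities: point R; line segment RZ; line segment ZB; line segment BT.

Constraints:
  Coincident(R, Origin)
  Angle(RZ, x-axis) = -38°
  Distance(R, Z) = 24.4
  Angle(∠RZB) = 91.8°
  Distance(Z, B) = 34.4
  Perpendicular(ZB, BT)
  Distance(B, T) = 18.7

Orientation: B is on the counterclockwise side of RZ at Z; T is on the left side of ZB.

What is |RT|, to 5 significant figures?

35.623

R is at the origin; RZ runs at -38.0° with length 24.4, so Z = 24.4·(cos -38.0°, sin -38.0°) = (19.227, -15.022). ∠RZB = 91.8°, so ZB runs at -38.0° + (180° − 91.8°) = 50.200° from the x-axis; with |ZB| = 34.4, B = Z + 34.4·(cos 50.200°, sin 50.200°) = (41.247, 11.407). ZB is perpendicular to BT; with |BT| = 18.7 on the left of ZB, T = B + 18.7·(-0.76828, 0.64011) = (26.880, 23.377). Then |RT| = |T − R| = 35.623.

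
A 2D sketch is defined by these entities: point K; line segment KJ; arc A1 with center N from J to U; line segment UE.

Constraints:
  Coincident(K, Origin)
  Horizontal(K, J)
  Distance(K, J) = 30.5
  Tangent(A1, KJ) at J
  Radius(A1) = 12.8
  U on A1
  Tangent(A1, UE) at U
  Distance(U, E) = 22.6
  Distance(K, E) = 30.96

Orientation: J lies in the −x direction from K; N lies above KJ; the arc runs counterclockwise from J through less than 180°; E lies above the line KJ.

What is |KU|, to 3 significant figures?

20.3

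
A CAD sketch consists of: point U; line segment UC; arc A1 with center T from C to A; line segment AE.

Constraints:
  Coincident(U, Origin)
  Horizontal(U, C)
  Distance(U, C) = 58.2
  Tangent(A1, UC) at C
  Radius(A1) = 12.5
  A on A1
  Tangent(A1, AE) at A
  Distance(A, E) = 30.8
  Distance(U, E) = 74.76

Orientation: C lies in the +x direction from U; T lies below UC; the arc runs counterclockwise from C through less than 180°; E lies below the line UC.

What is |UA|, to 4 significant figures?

49.93

Checks: ∠(TC, CU) = 90.00° ✓; |TC| = 12.50 ✓; |TA| = 12.50 ✓; ∠(TA, AE) = 90.00° ✓; |AE| = 30.80 ✓; |UE| = 74.76 ✓.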